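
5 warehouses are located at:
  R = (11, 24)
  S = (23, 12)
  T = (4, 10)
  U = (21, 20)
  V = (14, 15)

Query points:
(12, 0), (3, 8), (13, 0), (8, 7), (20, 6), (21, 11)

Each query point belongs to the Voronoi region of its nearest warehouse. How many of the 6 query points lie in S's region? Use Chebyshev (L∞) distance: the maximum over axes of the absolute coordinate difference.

(12, 0) — d to each: R:24, S:12, T:10, U:20, V:15 → nearest is T
(3, 8) — d to each: R:16, S:20, T:2, U:18, V:11 → nearest is T
(13, 0) — d to each: R:24, S:12, T:10, U:20, V:15 → nearest is T
(8, 7) — d to each: R:17, S:15, T:4, U:13, V:8 → nearest is T
(20, 6) — d to each: R:18, S:6, T:16, U:14, V:9 → nearest is S
(21, 11) — d to each: R:13, S:2, T:17, U:9, V:7 → nearest is S
2 of the 6 points have S as nearest.

2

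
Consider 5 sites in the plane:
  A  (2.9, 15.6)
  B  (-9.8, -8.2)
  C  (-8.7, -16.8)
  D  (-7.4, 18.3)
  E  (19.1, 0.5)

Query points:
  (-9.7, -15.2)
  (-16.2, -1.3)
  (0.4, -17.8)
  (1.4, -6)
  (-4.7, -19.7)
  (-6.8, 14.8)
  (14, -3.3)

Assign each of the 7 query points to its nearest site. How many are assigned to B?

(-9.7, -15.2) — d² to each: A:1107.4, B:49.01, C:3.56, D:1127.54, E:1075.93 → nearest is C
(-16.2, -1.3) — d² to each: A:650.42, B:88.57, C:296.5, D:461.6, E:1249.33 → nearest is B
(0.4, -17.8) — d² to each: A:1121.81, B:196.2, C:83.81, D:1364.05, E:684.58 → nearest is C
(1.4, -6) — d² to each: A:468.81, B:130.28, C:218.65, D:667.93, E:355.54 → nearest is B
(-4.7, -19.7) — d² to each: A:1303.85, B:158.26, C:24.41, D:1451.29, E:974.48 → nearest is C
(-6.8, 14.8) — d² to each: A:94.73, B:538, C:1002.17, D:12.61, E:875.3 → nearest is D
(14, -3.3) — d² to each: A:480.42, B:590.45, C:697.54, D:924.52, E:40.45 → nearest is E
2 of the 7 points have B as nearest.

2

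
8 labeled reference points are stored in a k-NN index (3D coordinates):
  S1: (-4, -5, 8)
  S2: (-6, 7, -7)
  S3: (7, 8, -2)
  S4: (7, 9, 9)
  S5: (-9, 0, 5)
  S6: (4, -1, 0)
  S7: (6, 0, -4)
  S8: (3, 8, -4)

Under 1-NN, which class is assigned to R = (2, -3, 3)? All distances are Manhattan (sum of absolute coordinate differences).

S6

d(R,S1) = |2−(-4)| + |-3−(-5)| + |3−8| = 6 + 2 + 5 = 13
d(R,S2) = |2−(-6)| + |-3−7| + |3−(-7)| = 8 + 10 + 10 = 28
d(R,S3) = |2−7| + |-3−8| + |3−(-2)| = 5 + 11 + 5 = 21
d(R,S4) = |2−7| + |-3−9| + |3−9| = 5 + 12 + 6 = 23
d(R,S5) = |2−(-9)| + |-3−0| + |3−5| = 11 + 3 + 2 = 16
d(R,S6) = |2−4| + |-3−(-1)| + |3−0| = 2 + 2 + 3 = 7
d(R,S7) = |2−6| + |-3−0| + |3−(-4)| = 4 + 3 + 7 = 14
d(R,S8) = |2−3| + |-3−8| + |3−(-4)| = 1 + 11 + 7 = 19
S6 is nearest.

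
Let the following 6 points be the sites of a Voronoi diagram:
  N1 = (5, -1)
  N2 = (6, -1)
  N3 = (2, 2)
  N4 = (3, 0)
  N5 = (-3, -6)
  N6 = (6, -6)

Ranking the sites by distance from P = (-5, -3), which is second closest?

Compare squared distances (the ordering matches that of the actual distances):
|PN1|² = 100 + 4 = 104
|PN2|² = 121 + 4 = 125
|PN3|² = 49 + 25 = 74
|PN4|² = 64 + 9 = 73
|PN5|² = 4 + 9 = 13
|PN6|² = 121 + 9 = 130
Sorted ascending: N5, N4, N3, … — the second-nearest is N4.

N4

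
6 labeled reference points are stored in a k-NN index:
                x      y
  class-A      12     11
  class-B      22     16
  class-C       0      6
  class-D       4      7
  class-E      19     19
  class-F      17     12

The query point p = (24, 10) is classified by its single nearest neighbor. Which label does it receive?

class-B

Since √ is increasing, it suffices to compare squared distances:
d²(p, class-A) = (24−12)² + (10−11)² = 144 + 1 = 145
d²(p, class-B) = (24−22)² + (10−16)² = 4 + 36 = 40
d²(p, class-C) = (24−0)² + (10−6)² = 576 + 16 = 592
d²(p, class-D) = (24−4)² + (10−7)² = 400 + 9 = 409
d²(p, class-E) = (24−19)² + (10−19)² = 25 + 81 = 106
d²(p, class-F) = (24−17)² + (10−12)² = 49 + 4 = 53
class-B is nearest.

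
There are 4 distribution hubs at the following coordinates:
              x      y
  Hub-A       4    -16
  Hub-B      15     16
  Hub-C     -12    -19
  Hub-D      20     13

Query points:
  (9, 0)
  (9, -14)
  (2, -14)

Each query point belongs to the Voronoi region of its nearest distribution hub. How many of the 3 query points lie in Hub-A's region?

(9, 0) — d² to each: Hub-A:281, Hub-B:292, Hub-C:802, Hub-D:290 → nearest is Hub-A
(9, -14) — d² to each: Hub-A:29, Hub-B:936, Hub-C:466, Hub-D:850 → nearest is Hub-A
(2, -14) — d² to each: Hub-A:8, Hub-B:1069, Hub-C:221, Hub-D:1053 → nearest is Hub-A
3 of the 3 points have Hub-A as nearest.

3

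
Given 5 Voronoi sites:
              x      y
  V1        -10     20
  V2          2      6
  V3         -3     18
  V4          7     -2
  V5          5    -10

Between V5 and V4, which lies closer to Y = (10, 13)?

Compare squared distances:
|YV5|² = (10−5)² + (13−(-10))² = 25 + 529 = 554
|YV4|² = (10−7)² + (13−(-2))² = 9 + 225 = 234
554 > 234, so V4 is closer.

V4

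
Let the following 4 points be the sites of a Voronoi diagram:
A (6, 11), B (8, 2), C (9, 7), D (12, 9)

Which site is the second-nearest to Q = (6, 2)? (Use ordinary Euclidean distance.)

Since √ is increasing, it suffices to compare squared distances:
|QA|² = (6−6)² + (2−11)² = 0 + 81 = 81
|QB|² = (6−8)² + (2−2)² = 4 + 0 = 4
|QC|² = (6−9)² + (2−7)² = 9 + 25 = 34
|QD|² = (6−12)² + (2−9)² = 36 + 49 = 85
Sorted ascending: B, C, A, … — the second-nearest is C.

C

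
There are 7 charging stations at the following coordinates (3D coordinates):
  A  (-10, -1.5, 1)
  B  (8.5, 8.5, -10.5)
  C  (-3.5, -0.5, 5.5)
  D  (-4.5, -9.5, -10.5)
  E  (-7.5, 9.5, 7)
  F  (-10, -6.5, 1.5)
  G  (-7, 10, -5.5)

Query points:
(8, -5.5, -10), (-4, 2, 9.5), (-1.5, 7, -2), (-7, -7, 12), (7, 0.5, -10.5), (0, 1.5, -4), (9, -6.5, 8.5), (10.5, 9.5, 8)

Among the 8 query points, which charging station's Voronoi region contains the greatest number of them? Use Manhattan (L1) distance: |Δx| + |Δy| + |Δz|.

(8, -5.5, -10) — d to each: A:33, B:15, C:32, D:17, E:47.5, F:30.5, G:35 → nearest is B
(-4, 2, 9.5) — d to each: A:18, B:39, C:7, D:32, E:13.5, F:22.5, G:26 → nearest is C
(-1.5, 7, -2) — d to each: A:20, B:20, C:17, D:28, E:17.5, F:25.5, G:12 → nearest is G
(-7, -7, 12) — d to each: A:19.5, B:53.5, C:16.5, D:27.5, E:22, F:14, G:34.5 → nearest is F
(7, 0.5, -10.5) — d to each: A:30.5, B:9.5, C:27.5, D:21.5, E:41, F:36, G:28.5 → nearest is B
(0, 1.5, -4) — d to each: A:18, B:22, C:15, D:22, E:26.5, F:23.5, G:17 → nearest is C
(9, -6.5, 8.5) — d to each: A:31.5, B:34.5, C:21.5, D:35.5, E:34, F:26, G:46.5 → nearest is C
(10.5, 9.5, 8) — d to each: A:38.5, B:21.5, C:26.5, D:52.5, E:19, F:43, G:31.5 → nearest is E
Tally — B:2, C:3, E:1, F:1, G:1. C captures the most (3).

C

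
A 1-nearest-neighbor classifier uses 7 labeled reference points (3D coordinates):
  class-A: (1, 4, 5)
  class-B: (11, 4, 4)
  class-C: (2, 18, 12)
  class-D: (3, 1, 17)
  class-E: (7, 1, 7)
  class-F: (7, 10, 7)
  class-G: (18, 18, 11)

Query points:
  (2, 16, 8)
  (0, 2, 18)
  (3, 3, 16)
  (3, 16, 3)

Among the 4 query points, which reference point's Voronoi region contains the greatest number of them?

class-D

(2, 16, 8) — d² to each: class-A:154, class-B:241, class-C:20, class-D:307, class-E:251, class-F:62, class-G:269 → nearest is class-C
(0, 2, 18) — d² to each: class-A:174, class-B:321, class-C:296, class-D:11, class-E:171, class-F:234, class-G:629 → nearest is class-D
(3, 3, 16) — d² to each: class-A:126, class-B:209, class-C:242, class-D:5, class-E:101, class-F:146, class-G:475 → nearest is class-D
(3, 16, 3) — d² to each: class-A:152, class-B:209, class-C:86, class-D:421, class-E:257, class-F:68, class-G:293 → nearest is class-F
Tally — class-C:1, class-D:2, class-F:1. class-D captures the most (2).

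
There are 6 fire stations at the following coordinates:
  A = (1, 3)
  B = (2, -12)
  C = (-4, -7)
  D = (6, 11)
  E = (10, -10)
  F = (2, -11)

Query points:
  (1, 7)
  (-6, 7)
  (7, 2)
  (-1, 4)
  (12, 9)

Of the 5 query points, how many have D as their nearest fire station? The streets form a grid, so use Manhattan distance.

(1, 7) — d to each: A:4, B:20, C:19, D:9, E:26, F:19 → nearest is A
(-6, 7) — d to each: A:11, B:27, C:16, D:16, E:33, F:26 → nearest is A
(7, 2) — d to each: A:7, B:19, C:20, D:10, E:15, F:18 → nearest is A
(-1, 4) — d to each: A:3, B:19, C:14, D:14, E:25, F:18 → nearest is A
(12, 9) — d to each: A:17, B:31, C:32, D:8, E:21, F:30 → nearest is D
1 of the 5 points has D as nearest.

1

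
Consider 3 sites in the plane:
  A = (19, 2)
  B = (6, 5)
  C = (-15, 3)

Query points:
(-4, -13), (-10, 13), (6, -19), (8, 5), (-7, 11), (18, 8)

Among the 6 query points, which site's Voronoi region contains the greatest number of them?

(-4, -13) — d² to each: A:754, B:424, C:377 → nearest is C
(-10, 13) — d² to each: A:962, B:320, C:125 → nearest is C
(6, -19) — d² to each: A:610, B:576, C:925 → nearest is B
(8, 5) — d² to each: A:130, B:4, C:533 → nearest is B
(-7, 11) — d² to each: A:757, B:205, C:128 → nearest is C
(18, 8) — d² to each: A:37, B:153, C:1114 → nearest is A
Tally — A:1, B:2, C:3. C captures the most (3).

C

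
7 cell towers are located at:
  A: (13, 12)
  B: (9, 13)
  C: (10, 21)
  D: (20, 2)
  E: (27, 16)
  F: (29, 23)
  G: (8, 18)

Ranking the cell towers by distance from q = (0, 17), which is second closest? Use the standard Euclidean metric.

B

Compare squared distances (the ordering matches that of the actual distances):
|qA|² = (0−13)² + (17−12)² = 169 + 25 = 194
|qB|² = (0−9)² + (17−13)² = 81 + 16 = 97
|qC|² = (0−10)² + (17−21)² = 100 + 16 = 116
|qD|² = (0−20)² + (17−2)² = 400 + 225 = 625
|qE|² = (0−27)² + (17−16)² = 729 + 1 = 730
|qF|² = (0−29)² + (17−23)² = 841 + 36 = 877
|qG|² = (0−8)² + (17−18)² = 64 + 1 = 65
Sorted ascending: G, B, C, … — the second-nearest is B.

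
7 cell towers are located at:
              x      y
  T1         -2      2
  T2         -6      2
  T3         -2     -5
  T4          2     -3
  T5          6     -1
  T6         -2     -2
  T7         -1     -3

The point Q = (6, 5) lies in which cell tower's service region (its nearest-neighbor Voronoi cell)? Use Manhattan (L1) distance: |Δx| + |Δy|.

T5

d(Q,T1) = |6−(-2)| + |5−2| = 8 + 3 = 11
d(Q,T2) = |6−(-6)| + |5−2| = 12 + 3 = 15
d(Q,T3) = |6−(-2)| + |5−(-5)| = 8 + 10 = 18
d(Q,T4) = |6−2| + |5−(-3)| = 4 + 8 = 12
d(Q,T5) = |6−6| + |5−(-1)| = 0 + 6 = 6
d(Q,T6) = |6−(-2)| + |5−(-2)| = 8 + 7 = 15
d(Q,T7) = |6−(-1)| + |5−(-3)| = 7 + 8 = 15
The smallest is to T5, so Q lies in the Voronoi region of T5.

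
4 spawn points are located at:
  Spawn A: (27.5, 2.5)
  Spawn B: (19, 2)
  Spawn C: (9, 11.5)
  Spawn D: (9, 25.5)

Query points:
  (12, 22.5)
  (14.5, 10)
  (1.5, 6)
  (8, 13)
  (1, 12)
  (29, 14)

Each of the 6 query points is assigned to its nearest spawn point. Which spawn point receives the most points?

Spawn C

(12, 22.5) — d² to each: Spawn A:640.25, Spawn B:469.25, Spawn C:130, Spawn D:18 → nearest is Spawn D
(14.5, 10) — d² to each: Spawn A:225.25, Spawn B:84.25, Spawn C:32.5, Spawn D:270.5 → nearest is Spawn C
(1.5, 6) — d² to each: Spawn A:688.25, Spawn B:322.25, Spawn C:86.5, Spawn D:436.5 → nearest is Spawn C
(8, 13) — d² to each: Spawn A:490.5, Spawn B:242, Spawn C:3.25, Spawn D:157.25 → nearest is Spawn C
(1, 12) — d² to each: Spawn A:792.5, Spawn B:424, Spawn C:64.25, Spawn D:246.25 → nearest is Spawn C
(29, 14) — d² to each: Spawn A:134.5, Spawn B:244, Spawn C:406.25, Spawn D:532.25 → nearest is Spawn A
Tally — Spawn A:1, Spawn C:4, Spawn D:1. Spawn C captures the most (4).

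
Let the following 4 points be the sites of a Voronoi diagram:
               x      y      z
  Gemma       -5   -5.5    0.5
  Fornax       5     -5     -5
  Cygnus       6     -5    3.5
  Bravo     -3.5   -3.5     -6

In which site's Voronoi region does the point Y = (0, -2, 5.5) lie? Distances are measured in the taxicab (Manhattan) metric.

d(Y, Gemma) = |0−(-5)| + |-2−(-5.5)| + |5.5−0.5| = 5 + 3.5 + 5 = 13.5
d(Y, Fornax) = |0−5| + |-2−(-5)| + |5.5−(-5)| = 5 + 3 + 10.5 = 18.5
d(Y, Cygnus) = |0−6| + |-2−(-5)| + |5.5−3.5| = 6 + 3 + 2 = 11
d(Y, Bravo) = |0−(-3.5)| + |-2−(-3.5)| + |5.5−(-6)| = 3.5 + 1.5 + 11.5 = 16.5
The smallest is to Cygnus, so Y lies in the Voronoi region of Cygnus.

Cygnus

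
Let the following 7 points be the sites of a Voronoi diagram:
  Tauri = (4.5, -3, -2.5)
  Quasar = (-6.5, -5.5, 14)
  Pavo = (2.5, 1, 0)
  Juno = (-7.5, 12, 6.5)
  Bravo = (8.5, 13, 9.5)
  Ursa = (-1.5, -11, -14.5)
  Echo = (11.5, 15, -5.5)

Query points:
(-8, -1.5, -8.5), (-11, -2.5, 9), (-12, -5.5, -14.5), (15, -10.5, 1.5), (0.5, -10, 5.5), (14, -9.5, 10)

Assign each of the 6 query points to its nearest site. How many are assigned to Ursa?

(-8, -1.5, -8.5) — d² to each: Tauri:194.5, Quasar:524.5, Pavo:188.75, Juno:407.5, Bravo:806.5, Ursa:168.5, Echo:661.5 → nearest is Ursa
(-11, -2.5, 9) — d² to each: Tauri:372.75, Quasar:54.25, Pavo:275.5, Juno:228.75, Bravo:620.75, Ursa:714.75, Echo:1022.75 → nearest is Quasar
(-12, -5.5, -14.5) — d² to each: Tauri:422.5, Quasar:842.5, Pavo:462.75, Juno:767.5, Bravo:1338.5, Ursa:140.5, Echo:1053.5 → nearest is Ursa
(15, -10.5, 1.5) — d² to each: Tauri:182.5, Quasar:643.5, Pavo:290.75, Juno:1037.5, Bravo:658.5, Ursa:528.5, Echo:711.5 → nearest is Tauri
(0.5, -10, 5.5) — d² to each: Tauri:129, Quasar:141.5, Pavo:155.25, Juno:549, Bravo:609, Ursa:405, Echo:867 → nearest is Tauri
(14, -9.5, 10) — d² to each: Tauri:288.75, Quasar:452.25, Pavo:342.5, Juno:936.75, Bravo:536.75, Ursa:842.75, Echo:846.75 → nearest is Tauri
2 of the 6 points have Ursa as nearest.

2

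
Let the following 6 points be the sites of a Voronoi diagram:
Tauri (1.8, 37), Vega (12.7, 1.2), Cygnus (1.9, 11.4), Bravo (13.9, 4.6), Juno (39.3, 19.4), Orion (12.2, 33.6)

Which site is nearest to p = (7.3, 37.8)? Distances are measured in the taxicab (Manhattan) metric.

Tauri

d(p, Tauri) = |7.3−1.8| + |37.8−37| = 5.5 + 0.8 = 6.3
d(p, Vega) = |7.3−12.7| + |37.8−1.2| = 5.4 + 36.6 = 42
d(p, Cygnus) = |7.3−1.9| + |37.8−11.4| = 5.4 + 26.4 = 31.8
d(p, Bravo) = |7.3−13.9| + |37.8−4.6| = 6.6 + 33.2 = 39.8
d(p, Juno) = |7.3−39.3| + |37.8−19.4| = 32 + 18.4 = 50.4
d(p, Orion) = |7.3−12.2| + |37.8−33.6| = 4.9 + 4.2 = 9.1
Tauri is nearest.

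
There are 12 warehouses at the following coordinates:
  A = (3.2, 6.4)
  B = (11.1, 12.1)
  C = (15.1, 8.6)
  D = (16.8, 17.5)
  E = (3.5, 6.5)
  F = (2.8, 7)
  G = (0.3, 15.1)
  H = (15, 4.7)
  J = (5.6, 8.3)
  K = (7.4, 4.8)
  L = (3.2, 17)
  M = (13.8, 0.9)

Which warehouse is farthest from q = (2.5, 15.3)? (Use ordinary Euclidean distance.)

Since √ is increasing, it suffices to compare squared distances:
|qA|² = (2.5−3.2)² + (15.3−6.4)² = 0.49 + 79.21 = 79.7
|qB|² = (2.5−11.1)² + (15.3−12.1)² = 73.96 + 10.24 = 84.2
|qC|² = (2.5−15.1)² + (15.3−8.6)² = 158.76 + 44.89 = 203.65
|qD|² = (2.5−16.8)² + (15.3−17.5)² = 204.49 + 4.84 = 209.33
|qE|² = (2.5−3.5)² + (15.3−6.5)² = 1 + 77.44 = 78.44
|qF|² = (2.5−2.8)² + (15.3−7)² = 0.09 + 68.89 = 68.98
|qG|² = (2.5−0.3)² + (15.3−15.1)² = 4.84 + 0.04 = 4.88
|qH|² = (2.5−15)² + (15.3−4.7)² = 156.25 + 112.36 = 268.61
|qJ|² = (2.5−5.6)² + (15.3−8.3)² = 9.61 + 49 = 58.61
|qK|² = (2.5−7.4)² + (15.3−4.8)² = 24.01 + 110.25 = 134.26
|qL|² = (2.5−3.2)² + (15.3−17)² = 0.49 + 2.89 = 3.38
|qM|² = (2.5−13.8)² + (15.3−0.9)² = 127.69 + 207.36 = 335.05
The largest is to M.

M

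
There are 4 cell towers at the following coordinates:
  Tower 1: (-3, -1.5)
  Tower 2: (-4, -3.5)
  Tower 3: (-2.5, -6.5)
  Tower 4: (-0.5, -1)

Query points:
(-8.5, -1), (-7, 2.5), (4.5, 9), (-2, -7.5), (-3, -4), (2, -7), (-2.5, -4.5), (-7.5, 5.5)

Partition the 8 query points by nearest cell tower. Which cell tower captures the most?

(-8.5, -1) — d² to each: Tower 1:30.5, Tower 2:26.5, Tower 3:66.25, Tower 4:64 → nearest is Tower 2
(-7, 2.5) — d² to each: Tower 1:32, Tower 2:45, Tower 3:101.25, Tower 4:54.5 → nearest is Tower 1
(4.5, 9) — d² to each: Tower 1:166.5, Tower 2:228.5, Tower 3:289.25, Tower 4:125 → nearest is Tower 4
(-2, -7.5) — d² to each: Tower 1:37, Tower 2:20, Tower 3:1.25, Tower 4:44.5 → nearest is Tower 3
(-3, -4) — d² to each: Tower 1:6.25, Tower 2:1.25, Tower 3:6.5, Tower 4:15.25 → nearest is Tower 2
(2, -7) — d² to each: Tower 1:55.25, Tower 2:48.25, Tower 3:20.5, Tower 4:42.25 → nearest is Tower 3
(-2.5, -4.5) — d² to each: Tower 1:9.25, Tower 2:3.25, Tower 3:4, Tower 4:16.25 → nearest is Tower 2
(-7.5, 5.5) — d² to each: Tower 1:69.25, Tower 2:93.25, Tower 3:169, Tower 4:91.25 → nearest is Tower 1
Tally — Tower 1:2, Tower 2:3, Tower 3:2, Tower 4:1. Tower 2 captures the most (3).

Tower 2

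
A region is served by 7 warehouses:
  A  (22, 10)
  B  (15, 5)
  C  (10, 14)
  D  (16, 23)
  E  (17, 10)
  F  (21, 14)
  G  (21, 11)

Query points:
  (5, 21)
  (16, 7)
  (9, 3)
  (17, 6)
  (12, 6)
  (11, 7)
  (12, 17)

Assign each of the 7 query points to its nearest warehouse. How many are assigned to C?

2

(5, 21) — d² to each: A:410, B:356, C:74, D:125, E:265, F:305, G:356 → nearest is C
(16, 7) — d² to each: A:45, B:5, C:85, D:256, E:10, F:74, G:41 → nearest is B
(9, 3) — d² to each: A:218, B:40, C:122, D:449, E:113, F:265, G:208 → nearest is B
(17, 6) — d² to each: A:41, B:5, C:113, D:290, E:16, F:80, G:41 → nearest is B
(12, 6) — d² to each: A:116, B:10, C:68, D:305, E:41, F:145, G:106 → nearest is B
(11, 7) — d² to each: A:130, B:20, C:50, D:281, E:45, F:149, G:116 → nearest is B
(12, 17) — d² to each: A:149, B:153, C:13, D:52, E:74, F:90, G:117 → nearest is C
2 of the 7 points have C as nearest.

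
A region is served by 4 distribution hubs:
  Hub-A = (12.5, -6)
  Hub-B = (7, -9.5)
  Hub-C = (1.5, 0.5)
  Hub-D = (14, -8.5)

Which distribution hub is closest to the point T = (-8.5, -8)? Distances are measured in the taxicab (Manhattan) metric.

d(T, Hub-A) = |-8.5−12.5| + |-8−(-6)| = 21 + 2 = 23
d(T, Hub-B) = |-8.5−7| + |-8−(-9.5)| = 15.5 + 1.5 = 17
d(T, Hub-C) = |-8.5−1.5| + |-8−0.5| = 10 + 8.5 = 18.5
d(T, Hub-D) = |-8.5−14| + |-8−(-8.5)| = 22.5 + 0.5 = 23
The smallest is to Hub-B, so T lies in the Voronoi region of Hub-B.

Hub-B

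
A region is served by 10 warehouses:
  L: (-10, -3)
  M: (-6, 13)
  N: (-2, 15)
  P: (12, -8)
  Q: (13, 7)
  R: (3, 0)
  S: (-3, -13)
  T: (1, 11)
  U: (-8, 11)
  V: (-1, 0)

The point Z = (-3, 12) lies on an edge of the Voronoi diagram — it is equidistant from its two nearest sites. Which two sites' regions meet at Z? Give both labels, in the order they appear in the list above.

M and N

Squared distances from Z to each site:
|ZL|² = 49 + 225 = 274
|ZM|² = 9 + 1 = 10
|ZN|² = 1 + 9 = 10
|ZP|² = 225 + 400 = 625
|ZQ|² = 256 + 25 = 281
|ZR|² = 36 + 144 = 180
|ZS|² = 0 + 625 = 625
|ZT|² = 16 + 1 = 17
|ZU|² = 25 + 1 = 26
|ZV|² = 4 + 144 = 148
Z is equidistant from M and N (both at squared distance 10), and every other site is strictly farther — so Z lies on the M–N Voronoi edge.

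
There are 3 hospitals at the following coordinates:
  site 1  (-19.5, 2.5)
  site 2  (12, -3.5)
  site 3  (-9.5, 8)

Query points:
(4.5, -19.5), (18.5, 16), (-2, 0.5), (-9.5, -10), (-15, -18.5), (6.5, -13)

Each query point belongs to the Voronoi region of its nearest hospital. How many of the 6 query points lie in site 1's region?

(4.5, -19.5) — d² to each: site 1:1060, site 2:312.25, site 3:952.25 → nearest is site 2
(18.5, 16) — d² to each: site 1:1626.25, site 2:422.5, site 3:848 → nearest is site 2
(-2, 0.5) — d² to each: site 1:310.25, site 2:212, site 3:112.5 → nearest is site 3
(-9.5, -10) — d² to each: site 1:256.25, site 2:504.5, site 3:324 → nearest is site 1
(-15, -18.5) — d² to each: site 1:461.25, site 2:954, site 3:732.5 → nearest is site 1
(6.5, -13) — d² to each: site 1:916.25, site 2:120.5, site 3:697 → nearest is site 2
2 of the 6 points have site 1 as nearest.

2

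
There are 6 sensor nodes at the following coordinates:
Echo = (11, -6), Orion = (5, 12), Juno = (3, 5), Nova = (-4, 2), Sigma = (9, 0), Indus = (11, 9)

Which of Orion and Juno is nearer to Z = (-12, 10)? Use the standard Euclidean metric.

Juno

Compare squared distances:
d²(Z, Orion) = (-12−5)² + (10−12)² = 289 + 4 = 293
d²(Z, Juno) = (-12−3)² + (10−5)² = 225 + 25 = 250
293 > 250, so Juno is closer.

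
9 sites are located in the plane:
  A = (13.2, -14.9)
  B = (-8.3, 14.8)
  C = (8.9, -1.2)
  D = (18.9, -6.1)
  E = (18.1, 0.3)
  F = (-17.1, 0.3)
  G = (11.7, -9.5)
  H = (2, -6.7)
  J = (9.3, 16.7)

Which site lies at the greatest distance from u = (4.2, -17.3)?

Squared Euclidean distances:
|uA|² = (4.2−13.2)² + (-17.3−(-14.9))² = 81 + 5.76 = 86.76
|uB|² = (4.2−(-8.3))² + (-17.3−14.8)² = 156.25 + 1030.41 = 1186.66
|uC|² = (4.2−8.9)² + (-17.3−(-1.2))² = 22.09 + 259.21 = 281.3
|uD|² = (4.2−18.9)² + (-17.3−(-6.1))² = 216.09 + 125.44 = 341.53
|uE|² = (4.2−18.1)² + (-17.3−0.3)² = 193.21 + 309.76 = 502.97
|uF|² = (4.2−(-17.1))² + (-17.3−0.3)² = 453.69 + 309.76 = 763.45
|uG|² = (4.2−11.7)² + (-17.3−(-9.5))² = 56.25 + 60.84 = 117.09
|uH|² = (4.2−2)² + (-17.3−(-6.7))² = 4.84 + 112.36 = 117.2
|uJ|² = (4.2−9.3)² + (-17.3−16.7)² = 26.01 + 1156 = 1182.01
The largest is to B.

B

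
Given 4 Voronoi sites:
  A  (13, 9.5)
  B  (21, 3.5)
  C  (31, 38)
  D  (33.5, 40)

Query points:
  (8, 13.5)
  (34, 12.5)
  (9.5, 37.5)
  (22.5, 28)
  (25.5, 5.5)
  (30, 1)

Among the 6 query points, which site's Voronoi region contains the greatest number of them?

B

(8, 13.5) — d² to each: A:41, B:269, C:1129.25, D:1352.5 → nearest is A
(34, 12.5) — d² to each: A:450, B:250, C:659.25, D:756.5 → nearest is B
(9.5, 37.5) — d² to each: A:796.25, B:1288.25, C:462.5, D:582.25 → nearest is C
(22.5, 28) — d² to each: A:432.5, B:602.5, C:172.25, D:265 → nearest is C
(25.5, 5.5) — d² to each: A:172.25, B:24.25, C:1086.5, D:1254.25 → nearest is B
(30, 1) — d² to each: A:361.25, B:87.25, C:1370, D:1533.25 → nearest is B
Tally — A:1, B:3, C:2. B captures the most (3).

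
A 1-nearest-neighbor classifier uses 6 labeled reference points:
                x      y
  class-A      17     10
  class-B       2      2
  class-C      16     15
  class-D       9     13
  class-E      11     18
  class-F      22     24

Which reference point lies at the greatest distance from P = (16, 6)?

class-F

Squared Euclidean distances:
d²(P, class-A) = (16−17)² + (6−10)² = 1 + 16 = 17
d²(P, class-B) = (16−2)² + (6−2)² = 196 + 16 = 212
d²(P, class-C) = (16−16)² + (6−15)² = 0 + 81 = 81
d²(P, class-D) = (16−9)² + (6−13)² = 49 + 49 = 98
d²(P, class-E) = (16−11)² + (6−18)² = 25 + 144 = 169
d²(P, class-F) = (16−22)² + (6−24)² = 36 + 324 = 360
The largest is to class-F.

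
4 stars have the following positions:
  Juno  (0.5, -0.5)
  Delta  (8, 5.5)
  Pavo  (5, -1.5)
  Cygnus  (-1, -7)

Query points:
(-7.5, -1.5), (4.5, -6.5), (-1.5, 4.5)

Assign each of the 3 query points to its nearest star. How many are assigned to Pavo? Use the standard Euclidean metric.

(-7.5, -1.5) — d² to each: Juno:65, Delta:289.25, Pavo:156.25, Cygnus:72.5 → nearest is Juno
(4.5, -6.5) — d² to each: Juno:52, Delta:156.25, Pavo:25.25, Cygnus:30.5 → nearest is Pavo
(-1.5, 4.5) — d² to each: Juno:29, Delta:91.25, Pavo:78.25, Cygnus:132.5 → nearest is Juno
1 of the 3 points has Pavo as nearest.

1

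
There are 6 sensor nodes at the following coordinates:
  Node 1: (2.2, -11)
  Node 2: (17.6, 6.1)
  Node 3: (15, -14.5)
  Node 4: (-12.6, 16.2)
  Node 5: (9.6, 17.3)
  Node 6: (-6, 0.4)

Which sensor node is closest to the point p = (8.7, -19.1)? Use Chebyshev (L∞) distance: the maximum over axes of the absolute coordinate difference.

d(p, Node 1) = max(6.5, 8.1) = 8.1
d(p, Node 2) = max(8.9, 25.2) = 25.2
d(p, Node 3) = max(6.3, 4.6) = 6.3
d(p, Node 4) = max(21.3, 35.3) = 35.3
d(p, Node 5) = max(0.9, 36.4) = 36.4
d(p, Node 6) = max(14.7, 19.5) = 19.5
The smallest is to Node 3, so p lies in the Voronoi region of Node 3.

Node 3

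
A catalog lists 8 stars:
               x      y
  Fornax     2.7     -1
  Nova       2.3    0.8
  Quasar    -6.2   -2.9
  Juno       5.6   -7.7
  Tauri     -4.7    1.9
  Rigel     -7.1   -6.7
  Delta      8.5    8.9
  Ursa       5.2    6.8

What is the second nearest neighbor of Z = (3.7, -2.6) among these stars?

Nova

Compare squared distances (the ordering matches that of the actual distances):
d²(Z, Fornax) = 1 + 2.56 = 3.56
d²(Z, Nova) = 1.96 + 11.56 = 13.52
d²(Z, Quasar) = 98.01 + 0.09 = 98.1
d²(Z, Juno) = 3.61 + 26.01 = 29.62
d²(Z, Tauri) = 70.56 + 20.25 = 90.81
d²(Z, Rigel) = 116.64 + 16.81 = 133.45
d²(Z, Delta) = 23.04 + 132.25 = 155.29
d²(Z, Ursa) = 2.25 + 88.36 = 90.61
Sorted ascending: Fornax, Nova, Juno, … — the second-nearest is Nova.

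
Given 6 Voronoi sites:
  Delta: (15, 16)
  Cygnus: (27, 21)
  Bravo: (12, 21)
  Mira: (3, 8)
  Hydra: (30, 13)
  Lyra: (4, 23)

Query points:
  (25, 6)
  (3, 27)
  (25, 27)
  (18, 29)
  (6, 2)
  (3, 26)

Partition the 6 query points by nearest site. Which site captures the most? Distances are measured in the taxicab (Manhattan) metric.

(25, 6) — d to each: Delta:20, Cygnus:17, Bravo:28, Mira:24, Hydra:12, Lyra:38 → nearest is Hydra
(3, 27) — d to each: Delta:23, Cygnus:30, Bravo:15, Mira:19, Hydra:41, Lyra:5 → nearest is Lyra
(25, 27) — d to each: Delta:21, Cygnus:8, Bravo:19, Mira:41, Hydra:19, Lyra:25 → nearest is Cygnus
(18, 29) — d to each: Delta:16, Cygnus:17, Bravo:14, Mira:36, Hydra:28, Lyra:20 → nearest is Bravo
(6, 2) — d to each: Delta:23, Cygnus:40, Bravo:25, Mira:9, Hydra:35, Lyra:23 → nearest is Mira
(3, 26) — d to each: Delta:22, Cygnus:29, Bravo:14, Mira:18, Hydra:40, Lyra:4 → nearest is Lyra
Tally — Cygnus:1, Bravo:1, Mira:1, Hydra:1, Lyra:2. Lyra captures the most (2).

Lyra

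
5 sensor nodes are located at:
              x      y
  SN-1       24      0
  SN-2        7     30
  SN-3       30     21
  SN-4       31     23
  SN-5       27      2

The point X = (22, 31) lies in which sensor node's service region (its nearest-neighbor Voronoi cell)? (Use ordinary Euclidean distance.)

Squared Euclidean distances:
d²(X, SN-1) = (22−24)² + (31−0)² = 4 + 961 = 965
d²(X, SN-2) = (22−7)² + (31−30)² = 225 + 1 = 226
d²(X, SN-3) = (22−30)² + (31−21)² = 64 + 100 = 164
d²(X, SN-4) = (22−31)² + (31−23)² = 81 + 64 = 145
d²(X, SN-5) = (22−27)² + (31−2)² = 25 + 841 = 866
Minimum is at SN-4.

SN-4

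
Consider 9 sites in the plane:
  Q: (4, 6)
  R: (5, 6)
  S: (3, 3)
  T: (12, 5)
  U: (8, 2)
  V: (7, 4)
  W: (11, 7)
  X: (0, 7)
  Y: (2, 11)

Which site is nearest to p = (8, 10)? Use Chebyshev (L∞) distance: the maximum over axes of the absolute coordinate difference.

W

d(p,Q) = max(4, 4) = 4
d(p,R) = max(3, 4) = 4
d(p,S) = max(5, 7) = 7
d(p,T) = max(4, 5) = 5
d(p,U) = max(0, 8) = 8
d(p,V) = max(1, 6) = 6
d(p,W) = max(3, 3) = 3
d(p,X) = max(8, 3) = 8
d(p,Y) = max(6, 1) = 6
W is nearest.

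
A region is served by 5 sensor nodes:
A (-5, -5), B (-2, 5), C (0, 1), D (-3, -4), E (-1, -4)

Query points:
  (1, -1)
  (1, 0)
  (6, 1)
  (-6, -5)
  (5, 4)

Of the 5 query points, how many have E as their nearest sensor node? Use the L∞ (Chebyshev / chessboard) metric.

0

(1, -1) — d to each: A:6, B:6, C:2, D:4, E:3 → nearest is C
(1, 0) — d to each: A:6, B:5, C:1, D:4, E:4 → nearest is C
(6, 1) — d to each: A:11, B:8, C:6, D:9, E:7 → nearest is C
(-6, -5) — d to each: A:1, B:10, C:6, D:3, E:5 → nearest is A
(5, 4) — d to each: A:10, B:7, C:5, D:8, E:8 → nearest is C
0 of the 5 points have E as nearest.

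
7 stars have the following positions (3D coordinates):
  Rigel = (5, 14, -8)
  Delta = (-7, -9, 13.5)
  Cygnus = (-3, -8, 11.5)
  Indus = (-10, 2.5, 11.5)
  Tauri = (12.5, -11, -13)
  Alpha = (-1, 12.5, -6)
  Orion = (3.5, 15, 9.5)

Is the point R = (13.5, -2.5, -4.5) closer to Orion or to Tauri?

Tauri

Compare squared distances:
d²(R, Orion) = (13.5−3.5)² + (-2.5−15)² + (-4.5−9.5)² = 100 + 306.25 + 196 = 602.25
d²(R, Tauri) = (13.5−12.5)² + (-2.5−(-11))² + (-4.5−(-13))² = 1 + 72.25 + 72.25 = 145.5
602.25 > 145.5, so Tauri is closer.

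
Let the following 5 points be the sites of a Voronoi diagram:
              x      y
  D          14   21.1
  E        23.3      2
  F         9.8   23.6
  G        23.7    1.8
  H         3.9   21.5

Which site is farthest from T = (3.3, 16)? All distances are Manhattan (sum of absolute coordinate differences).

G

d(T,D) = |3.3−14| + |16−21.1| = 10.7 + 5.1 = 15.8
d(T,E) = |3.3−23.3| + |16−2| = 20 + 14 = 34
d(T,F) = |3.3−9.8| + |16−23.6| = 6.5 + 7.6 = 14.1
d(T,G) = |3.3−23.7| + |16−1.8| = 20.4 + 14.2 = 34.6
d(T,H) = |3.3−3.9| + |16−21.5| = 0.6 + 5.5 = 6.1
The largest is to G.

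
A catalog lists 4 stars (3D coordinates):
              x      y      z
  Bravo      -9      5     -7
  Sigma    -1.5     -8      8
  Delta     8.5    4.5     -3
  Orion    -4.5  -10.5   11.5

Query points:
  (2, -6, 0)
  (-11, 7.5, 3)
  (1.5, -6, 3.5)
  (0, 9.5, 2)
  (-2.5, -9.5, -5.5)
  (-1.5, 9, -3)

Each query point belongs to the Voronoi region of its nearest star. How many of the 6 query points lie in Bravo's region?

2

(2, -6, 0) — d² to each: Bravo:291, Sigma:80.25, Delta:161.5, Orion:194.75 → nearest is Sigma
(-11, 7.5, 3) — d² to each: Bravo:110.25, Sigma:355.5, Delta:425.25, Orion:438.5 → nearest is Bravo
(1.5, -6, 3.5) — d² to each: Bravo:341.5, Sigma:33.25, Delta:201.5, Orion:120.25 → nearest is Sigma
(0, 9.5, 2) — d² to each: Bravo:182.25, Sigma:344.5, Delta:122.25, Orion:510.5 → nearest is Delta
(-2.5, -9.5, -5.5) — d² to each: Bravo:254.75, Sigma:185.5, Delta:323.25, Orion:294 → nearest is Sigma
(-1.5, 9, -3) — d² to each: Bravo:88.25, Sigma:410, Delta:120.25, Orion:599.5 → nearest is Bravo
2 of the 6 points have Bravo as nearest.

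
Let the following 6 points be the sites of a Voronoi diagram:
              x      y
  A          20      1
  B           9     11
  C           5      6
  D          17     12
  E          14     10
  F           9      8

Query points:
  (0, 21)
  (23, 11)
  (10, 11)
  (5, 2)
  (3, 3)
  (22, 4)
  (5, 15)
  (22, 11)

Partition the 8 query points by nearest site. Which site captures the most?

B

(0, 21) — d² to each: A:800, B:181, C:250, D:370, E:317, F:250 → nearest is B
(23, 11) — d² to each: A:109, B:196, C:349, D:37, E:82, F:205 → nearest is D
(10, 11) — d² to each: A:200, B:1, C:50, D:50, E:17, F:10 → nearest is B
(5, 2) — d² to each: A:226, B:97, C:16, D:244, E:145, F:52 → nearest is C
(3, 3) — d² to each: A:293, B:100, C:13, D:277, E:170, F:61 → nearest is C
(22, 4) — d² to each: A:13, B:218, C:293, D:89, E:100, F:185 → nearest is A
(5, 15) — d² to each: A:421, B:32, C:81, D:153, E:106, F:65 → nearest is B
(22, 11) — d² to each: A:104, B:169, C:314, D:26, E:65, F:178 → nearest is D
Tally — A:1, B:3, C:2, D:2. B captures the most (3).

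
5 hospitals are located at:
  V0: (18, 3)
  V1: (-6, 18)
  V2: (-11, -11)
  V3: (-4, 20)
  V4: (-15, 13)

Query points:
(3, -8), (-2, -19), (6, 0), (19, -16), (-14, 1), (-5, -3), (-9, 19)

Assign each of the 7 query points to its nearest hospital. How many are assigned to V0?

(3, -8) — d² to each: V0:346, V1:757, V2:205, V3:833, V4:765 → nearest is V2
(-2, -19) — d² to each: V0:884, V1:1385, V2:145, V3:1525, V4:1193 → nearest is V2
(6, 0) — d² to each: V0:153, V1:468, V2:410, V3:500, V4:610 → nearest is V0
(19, -16) — d² to each: V0:362, V1:1781, V2:925, V3:1825, V4:1997 → nearest is V0
(-14, 1) — d² to each: V0:1028, V1:353, V2:153, V3:461, V4:145 → nearest is V4
(-5, -3) — d² to each: V0:565, V1:442, V2:100, V3:530, V4:356 → nearest is V2
(-9, 19) — d² to each: V0:985, V1:10, V2:904, V3:26, V4:72 → nearest is V1
2 of the 7 points have V0 as nearest.

2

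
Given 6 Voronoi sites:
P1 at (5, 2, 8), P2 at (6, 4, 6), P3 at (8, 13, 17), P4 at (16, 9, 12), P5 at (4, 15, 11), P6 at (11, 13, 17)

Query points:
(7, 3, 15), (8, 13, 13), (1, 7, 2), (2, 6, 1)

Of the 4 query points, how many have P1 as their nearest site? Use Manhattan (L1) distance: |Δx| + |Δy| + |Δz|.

(7, 3, 15) — d to each: P1:10, P2:11, P3:13, P4:18, P5:19, P6:16 → nearest is P1
(8, 13, 13) — d to each: P1:19, P2:18, P3:4, P4:13, P5:8, P6:7 → nearest is P3
(1, 7, 2) — d to each: P1:15, P2:12, P3:28, P4:27, P5:20, P6:31 → nearest is P2
(2, 6, 1) — d to each: P1:14, P2:11, P3:29, P4:28, P5:21, P6:32 → nearest is P2
1 of the 4 points has P1 as nearest.

1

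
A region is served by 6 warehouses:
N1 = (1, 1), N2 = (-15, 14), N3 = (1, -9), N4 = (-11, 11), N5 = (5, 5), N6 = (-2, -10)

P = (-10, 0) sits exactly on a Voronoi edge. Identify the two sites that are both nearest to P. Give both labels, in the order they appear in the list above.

Squared distances from P to each site:
|PN1|² = (-10−1)² + (0−1)² = 121 + 1 = 122
|PN2|² = (-10−(-15))² + (0−14)² = 25 + 196 = 221
|PN3|² = (-10−1)² + (0−(-9))² = 121 + 81 = 202
|PN4|² = (-10−(-11))² + (0−11)² = 1 + 121 = 122
|PN5|² = (-10−5)² + (0−5)² = 225 + 25 = 250
|PN6|² = (-10−(-2))² + (0−(-10))² = 64 + 100 = 164
P is equidistant from N1 and N4 (both at squared distance 122), and every other site is strictly farther — so P lies on the N1–N4 Voronoi edge.

N1 and N4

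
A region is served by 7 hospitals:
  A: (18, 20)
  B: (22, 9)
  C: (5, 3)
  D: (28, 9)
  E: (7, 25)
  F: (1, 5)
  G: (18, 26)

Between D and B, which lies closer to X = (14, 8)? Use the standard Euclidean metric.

Compare squared distances:
|XD|² = (14−28)² + (8−9)² = 196 + 1 = 197
|XB|² = (14−22)² + (8−9)² = 64 + 1 = 65
197 > 65, so B is closer.

B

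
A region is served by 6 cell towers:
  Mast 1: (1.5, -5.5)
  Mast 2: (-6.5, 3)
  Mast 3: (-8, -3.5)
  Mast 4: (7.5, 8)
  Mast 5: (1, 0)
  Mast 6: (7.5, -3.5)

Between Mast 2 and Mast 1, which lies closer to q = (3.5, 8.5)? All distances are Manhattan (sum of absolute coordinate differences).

d(q, Mast 2) = |3.5−(-6.5)| + |8.5−3| = 10 + 5.5 = 15.5
d(q, Mast 1) = |3.5−1.5| + |8.5−(-5.5)| = 2 + 14 = 16
15.5 < 16, so Mast 2 is closer.

Mast 2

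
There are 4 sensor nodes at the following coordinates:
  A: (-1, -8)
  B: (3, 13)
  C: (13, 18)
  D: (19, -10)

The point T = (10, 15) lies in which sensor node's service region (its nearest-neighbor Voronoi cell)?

Squared Euclidean distances:
|TA|² = 121 + 529 = 650
|TB|² = 49 + 4 = 53
|TC|² = 9 + 9 = 18
|TD|² = 81 + 625 = 706
C is nearest.

C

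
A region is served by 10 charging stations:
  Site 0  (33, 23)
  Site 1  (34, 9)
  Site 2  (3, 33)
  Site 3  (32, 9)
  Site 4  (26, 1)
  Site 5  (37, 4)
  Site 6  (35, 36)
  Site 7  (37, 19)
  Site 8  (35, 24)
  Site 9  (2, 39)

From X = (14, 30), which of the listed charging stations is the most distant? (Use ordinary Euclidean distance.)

Site 5

Since √ is increasing, it suffices to compare squared distances:
d²(X, Site 0) = (14−33)² + (30−23)² = 361 + 49 = 410
d²(X, Site 1) = (14−34)² + (30−9)² = 400 + 441 = 841
d²(X, Site 2) = (14−3)² + (30−33)² = 121 + 9 = 130
d²(X, Site 3) = (14−32)² + (30−9)² = 324 + 441 = 765
d²(X, Site 4) = (14−26)² + (30−1)² = 144 + 841 = 985
d²(X, Site 5) = (14−37)² + (30−4)² = 529 + 676 = 1205
d²(X, Site 6) = (14−35)² + (30−36)² = 441 + 36 = 477
d²(X, Site 7) = (14−37)² + (30−19)² = 529 + 121 = 650
d²(X, Site 8) = (14−35)² + (30−24)² = 441 + 36 = 477
d²(X, Site 9) = (14−2)² + (30−39)² = 144 + 81 = 225
The largest is to Site 5.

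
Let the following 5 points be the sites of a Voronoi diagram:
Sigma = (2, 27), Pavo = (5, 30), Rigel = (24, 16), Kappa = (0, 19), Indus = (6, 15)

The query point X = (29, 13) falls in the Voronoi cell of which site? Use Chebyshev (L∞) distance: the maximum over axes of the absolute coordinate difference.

Rigel

d(X, Sigma) = max(27, 14) = 27
d(X, Pavo) = max(24, 17) = 24
d(X, Rigel) = max(5, 3) = 5
d(X, Kappa) = max(29, 6) = 29
d(X, Indus) = max(23, 2) = 23
The smallest is to Rigel, so X lies in the Voronoi region of Rigel.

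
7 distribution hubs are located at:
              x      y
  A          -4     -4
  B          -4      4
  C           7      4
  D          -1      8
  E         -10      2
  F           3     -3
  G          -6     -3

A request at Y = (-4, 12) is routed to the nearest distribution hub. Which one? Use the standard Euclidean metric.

D

Squared Euclidean distances:
|YA|² = (-4−(-4))² + (12−(-4))² = 0 + 256 = 256
|YB|² = (-4−(-4))² + (12−4)² = 0 + 64 = 64
|YC|² = (-4−7)² + (12−4)² = 121 + 64 = 185
|YD|² = (-4−(-1))² + (12−8)² = 9 + 16 = 25
|YE|² = (-4−(-10))² + (12−2)² = 36 + 100 = 136
|YF|² = (-4−3)² + (12−(-3))² = 49 + 225 = 274
|YG|² = (-4−(-6))² + (12−(-3))² = 4 + 225 = 229
D is nearest.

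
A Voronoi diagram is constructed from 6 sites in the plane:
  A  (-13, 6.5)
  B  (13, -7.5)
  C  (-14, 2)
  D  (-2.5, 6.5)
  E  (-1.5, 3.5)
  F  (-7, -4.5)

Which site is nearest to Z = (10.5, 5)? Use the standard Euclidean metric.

Compare squared distances (the ordering matches that of the actual distances):
|ZA|² = (10.5−(-13))² + (5−6.5)² = 552.25 + 2.25 = 554.5
|ZB|² = (10.5−13)² + (5−(-7.5))² = 6.25 + 156.25 = 162.5
|ZC|² = (10.5−(-14))² + (5−2)² = 600.25 + 9 = 609.25
|ZD|² = (10.5−(-2.5))² + (5−6.5)² = 169 + 2.25 = 171.25
|ZE|² = (10.5−(-1.5))² + (5−3.5)² = 144 + 2.25 = 146.25
|ZF|² = (10.5−(-7))² + (5−(-4.5))² = 306.25 + 90.25 = 396.5
The smallest is to E, so Z lies in the Voronoi region of E.

E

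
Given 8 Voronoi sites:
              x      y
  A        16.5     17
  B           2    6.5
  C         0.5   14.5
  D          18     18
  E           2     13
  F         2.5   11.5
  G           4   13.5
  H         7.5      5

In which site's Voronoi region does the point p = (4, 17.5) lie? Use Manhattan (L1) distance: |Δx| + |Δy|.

d(p,A) = 12.5 + 0.5 = 13
d(p,B) = 2 + 11 = 13
d(p,C) = 3.5 + 3 = 6.5
d(p,D) = 14 + 0.5 = 14.5
d(p,E) = 2 + 4.5 = 6.5
d(p,F) = 1.5 + 6 = 7.5
d(p,G) = 0 + 4 = 4
d(p,H) = 3.5 + 12.5 = 16
G is nearest.

G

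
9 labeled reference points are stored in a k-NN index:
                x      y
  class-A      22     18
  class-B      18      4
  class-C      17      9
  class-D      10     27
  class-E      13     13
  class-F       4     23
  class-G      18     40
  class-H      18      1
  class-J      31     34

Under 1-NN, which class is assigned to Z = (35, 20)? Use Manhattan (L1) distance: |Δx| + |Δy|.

d(Z, class-A) = 13 + 2 = 15
d(Z, class-B) = 17 + 16 = 33
d(Z, class-C) = 18 + 11 = 29
d(Z, class-D) = 25 + 7 = 32
d(Z, class-E) = 22 + 7 = 29
d(Z, class-F) = 31 + 3 = 34
d(Z, class-G) = 17 + 20 = 37
d(Z, class-H) = 17 + 19 = 36
d(Z, class-J) = 4 + 14 = 18
The smallest is to class-A, so Z lies in the Voronoi region of class-A.

class-A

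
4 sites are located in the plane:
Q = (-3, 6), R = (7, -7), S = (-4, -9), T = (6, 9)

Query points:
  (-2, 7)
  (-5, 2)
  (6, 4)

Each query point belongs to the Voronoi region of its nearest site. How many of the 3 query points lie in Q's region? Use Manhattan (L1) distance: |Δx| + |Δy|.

(-2, 7) — d to each: Q:2, R:23, S:18, T:10 → nearest is Q
(-5, 2) — d to each: Q:6, R:21, S:12, T:18 → nearest is Q
(6, 4) — d to each: Q:11, R:12, S:23, T:5 → nearest is T
2 of the 3 points have Q as nearest.

2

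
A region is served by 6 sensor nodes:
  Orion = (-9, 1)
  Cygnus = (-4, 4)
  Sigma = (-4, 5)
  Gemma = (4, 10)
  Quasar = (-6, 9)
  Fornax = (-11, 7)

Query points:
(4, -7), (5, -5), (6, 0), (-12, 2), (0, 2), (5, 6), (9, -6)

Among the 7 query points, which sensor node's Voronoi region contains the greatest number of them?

Cygnus

(4, -7) — d² to each: Orion:233, Cygnus:185, Sigma:208, Gemma:289, Quasar:356, Fornax:421 → nearest is Cygnus
(5, -5) — d² to each: Orion:232, Cygnus:162, Sigma:181, Gemma:226, Quasar:317, Fornax:400 → nearest is Cygnus
(6, 0) — d² to each: Orion:226, Cygnus:116, Sigma:125, Gemma:104, Quasar:225, Fornax:338 → nearest is Gemma
(-12, 2) — d² to each: Orion:10, Cygnus:68, Sigma:73, Gemma:320, Quasar:85, Fornax:26 → nearest is Orion
(0, 2) — d² to each: Orion:82, Cygnus:20, Sigma:25, Gemma:80, Quasar:85, Fornax:146 → nearest is Cygnus
(5, 6) — d² to each: Orion:221, Cygnus:85, Sigma:82, Gemma:17, Quasar:130, Fornax:257 → nearest is Gemma
(9, -6) — d² to each: Orion:373, Cygnus:269, Sigma:290, Gemma:281, Quasar:450, Fornax:569 → nearest is Cygnus
Tally — Orion:1, Cygnus:4, Gemma:2. Cygnus captures the most (4).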